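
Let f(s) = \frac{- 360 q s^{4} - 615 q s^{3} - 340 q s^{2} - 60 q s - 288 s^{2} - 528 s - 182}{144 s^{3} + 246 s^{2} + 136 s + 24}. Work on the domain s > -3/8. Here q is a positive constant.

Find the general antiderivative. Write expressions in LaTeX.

Recover f(s) by differentiating a candidate F(s); any mismatch rules it out.
Check: d/ds[- \frac{5 q s^{2}}{4} - 2 \log{\left(4 s + \frac{3}{2} \right)} + \frac{3}{3 s + 2}] = \frac{- 360 q s^{4} - 615 q s^{3} - 340 q s^{2} - 60 q s - 288 s^{2} - 528 s - 182}{144 s^{3} + 246 s^{2} + 136 s + 24} = f(s).

F(s) = - \frac{5 q s^{2}}{4} - 2 \log{\left(4 s + \frac{3}{2} \right)} + \frac{3}{3 s + 2} + C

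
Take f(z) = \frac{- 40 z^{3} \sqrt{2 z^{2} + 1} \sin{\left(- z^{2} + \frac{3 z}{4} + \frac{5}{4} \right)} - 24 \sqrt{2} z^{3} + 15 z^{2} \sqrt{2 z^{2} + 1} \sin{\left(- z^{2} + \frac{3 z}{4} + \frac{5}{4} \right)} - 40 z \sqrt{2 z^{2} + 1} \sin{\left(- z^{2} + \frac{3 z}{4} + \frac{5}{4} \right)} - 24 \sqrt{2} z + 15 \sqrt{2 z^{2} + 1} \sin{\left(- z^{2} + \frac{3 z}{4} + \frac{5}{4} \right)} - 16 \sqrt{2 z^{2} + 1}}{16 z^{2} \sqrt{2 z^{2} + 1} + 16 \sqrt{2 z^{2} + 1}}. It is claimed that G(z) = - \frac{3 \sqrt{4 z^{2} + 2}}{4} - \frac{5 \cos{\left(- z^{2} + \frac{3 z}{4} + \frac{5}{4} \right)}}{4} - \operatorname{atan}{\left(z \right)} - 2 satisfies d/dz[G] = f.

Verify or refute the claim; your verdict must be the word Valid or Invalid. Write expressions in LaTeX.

Valid: G'(z) = f(z).

d/dz[G] = \frac{- 40 z^{3} \sqrt{2 z^{2} + 1} \sin{\left(- z^{2} + \frac{3 z}{4} + \frac{5}{4} \right)} - 24 \sqrt{2} z^{3} + 15 z^{2} \sqrt{2 z^{2} + 1} \sin{\left(- z^{2} + \frac{3 z}{4} + \frac{5}{4} \right)} - 40 z \sqrt{2 z^{2} + 1} \sin{\left(- z^{2} + \frac{3 z}{4} + \frac{5}{4} \right)} - 24 \sqrt{2} z + 15 \sqrt{2 z^{2} + 1} \sin{\left(- z^{2} + \frac{3 z}{4} + \frac{5}{4} \right)} - 16 \sqrt{2 z^{2} + 1}}{16 z^{2} \sqrt{2 z^{2} + 1} + 16 \sqrt{2 z^{2} + 1}}
This equals f(z) exactly, so the claim holds.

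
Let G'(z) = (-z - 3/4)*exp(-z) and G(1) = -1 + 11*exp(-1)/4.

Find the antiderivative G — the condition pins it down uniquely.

G(z) = (4*z - 4*exp(z) + 7)*exp(-z)/4

G'(z) has the shape u'v + uv' for u = z + 7/4 and v = exp(-z) — it is the derivative of the product u*v.
A general antiderivative is (4*z + 7)*exp(-z)/4 + C.
The condition gives C = -1 + 11*exp(-1)/4 - (11*exp(-1)/4) = -1.
So G(z) = (4*z - 4*exp(z) + 7)*exp(-z)/4.
Check: d/dz[(4*z - 4*exp(z) + 7)*exp(-z)/4] = (-4*z - 3)*exp(-z)/4, which equals G'(z).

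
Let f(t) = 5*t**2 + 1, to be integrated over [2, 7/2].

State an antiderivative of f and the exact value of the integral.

Differentiate the proposed F(t) back; it has to land on f(t) exactly.
F(t) = t*(5*t**2 + 3)/3 is an antiderivative of f.
Check: d/dt[t*(5*t**2 + 3)/3] = 5*t**2 + 1 = f(t).
F(7/2) = 1799/24; F(2) = 46/3.
Integral = F(7/2) - F(2) = 477/8.

Antiderivative: F(t) = t*(5*t**2 + 3)/3; value = 477/8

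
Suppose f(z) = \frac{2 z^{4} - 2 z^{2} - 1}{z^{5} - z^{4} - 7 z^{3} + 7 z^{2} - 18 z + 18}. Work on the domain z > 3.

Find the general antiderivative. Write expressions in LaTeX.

F(z) = \frac{13 \log{\left(z - 3 \right)}}{12} + \frac{\log{\left(z - 1 \right)}}{24} + \frac{13 \log{\left(z + 3 \right)}}{24} + \frac{\log{\left(z^{2} + 2 \right)}}{6} + \frac{\sqrt{2} \operatorname{atan}{\left(\frac{\sqrt{2} z}{2} \right)}}{6} + C

Factor the denominator (\left(z - 3\right) \left(z - 1\right) \left(z + 3\right) \left(z^{2} + 2\right)) and decompose: f = \frac{z + 1}{3 \left(z^{2} + 2\right)} + \frac{13}{24 \left(z + 3\right)} + \frac{1}{24 \left(z - 1\right)} + \frac{13}{12 \left(z - 3\right)}; each piece integrates to a log, atan, or power term.
Check: d/dz[\frac{13 \log{\left(z - 3 \right)}}{12} + \frac{\log{\left(z - 1 \right)}}{24} + \frac{13 \log{\left(z + 3 \right)}}{24} + \frac{\log{\left(z^{2} + 2 \right)}}{6} + \frac{\sqrt{2} \operatorname{atan}{\left(\frac{\sqrt{2} z}{2} \right)}}{6}] = \frac{2 z^{4} - 2 z^{2} - 1}{z^{5} - z^{4} - 7 z^{3} + 7 z^{2} - 18 z + 18} = f(z).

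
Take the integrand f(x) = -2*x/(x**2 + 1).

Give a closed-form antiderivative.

An antiderivative is F(x) = -log(2*x**2 + 2).

f matches the chain-rule pattern g'(h)*h' with inner function h(x) = 2*x**2 + 2; substituting u = h(x) collapses the integral.
Check: d/dx[-log(2*x**2 + 2)] = -2*x/(x**2 + 1) = f(x).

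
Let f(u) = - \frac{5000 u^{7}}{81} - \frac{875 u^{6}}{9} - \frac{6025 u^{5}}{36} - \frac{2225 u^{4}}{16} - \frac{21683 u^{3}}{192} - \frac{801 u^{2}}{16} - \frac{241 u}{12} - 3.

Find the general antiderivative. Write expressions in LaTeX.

The substitution w = \frac{5 u^{2}}{3} + \frac{3 u}{4} + 1 works: f is exactly (dF/dw)*(dw/du) for that inner function.
Check: d/du[- \frac{625 u^{8}}{81} - \frac{125 u^{7}}{9} - \frac{6025 u^{6}}{216} - \frac{445 u^{5}}{16} - \frac{21683 u^{4}}{768} - \frac{267 u^{3}}{16} - \frac{241 u^{2}}{24} - 3 u] = - \frac{5000 u^{7}}{81} - \frac{875 u^{6}}{9} - \frac{6025 u^{5}}{36} - \frac{2225 u^{4}}{16} - \frac{21683 u^{3}}{192} - \frac{801 u^{2}}{16} - \frac{241 u}{12} - 3 = f(u).

F(u) = - \frac{625 u^{8}}{81} - \frac{125 u^{7}}{9} - \frac{6025 u^{6}}{216} - \frac{445 u^{5}}{16} - \frac{21683 u^{4}}{768} - \frac{267 u^{3}}{16} - \frac{241 u^{2}}{24} - 3 u + C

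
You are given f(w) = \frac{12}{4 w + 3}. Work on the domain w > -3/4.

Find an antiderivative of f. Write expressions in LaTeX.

Recover f(w) by differentiating a candidate F(w); any mismatch rules it out.
Check: d/dw[3 \log{\left(2 w + \frac{3}{2} \right)}] = \frac{12}{4 w + 3} = f(w).

An antiderivative is F(w) = 3 \log{\left(2 w + \frac{3}{2} \right)}.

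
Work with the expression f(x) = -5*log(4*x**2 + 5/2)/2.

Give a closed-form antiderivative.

An antiderivative is F(x) = -5*x*log(4*x**2 + 5/2)/2 + 5*x - 5*sqrt(10)*atan(2*sqrt(10)*x/5)/4.

Any candidate F(x) must reproduce f(x) exactly when differentiated.
Check: d/dx[-5*x*log(4*x**2 + 5/2)/2 + 5*x - 5*sqrt(10)*atan(2*sqrt(10)*x/5)/4] = -5*log(4*x**2 + 5/2)/2 = f(x).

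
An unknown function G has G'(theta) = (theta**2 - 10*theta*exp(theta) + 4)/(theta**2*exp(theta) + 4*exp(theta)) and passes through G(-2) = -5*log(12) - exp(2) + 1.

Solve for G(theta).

G(theta) = (-5*exp(theta)*log(3*theta**2/2 + 6) + exp(theta) - 1)*exp(-theta)

A first test for any G(theta): its theta-derivative must equal the given G'(theta).
A general antiderivative is -5*log(3*theta**2/2 + 6) - exp(-theta) + C.
The condition gives C = -5*log(12) - exp(2) + 1 - (-5*log(12) - exp(2)) = 1.
So G(theta) = (-5*exp(theta)*log(3*theta**2/2 + 6) + exp(theta) - 1)*exp(-theta).
Check: d/dtheta[(-5*exp(theta)*log(3*theta**2/2 + 6) + exp(theta) - 1)*exp(-theta)] = (theta**2 - 10*theta*exp(theta) + 4)/(theta**2*exp(theta) + 4*exp(theta)) = G'(theta).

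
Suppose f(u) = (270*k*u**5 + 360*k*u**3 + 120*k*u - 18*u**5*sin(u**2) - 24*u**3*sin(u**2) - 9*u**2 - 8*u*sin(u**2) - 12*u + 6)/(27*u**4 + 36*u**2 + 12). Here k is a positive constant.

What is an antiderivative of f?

Whatever form F(u) takes, F'(u) = f(u) is non-negotiable.
Check: d/du[5*k*u**2 + u/(3*u**2 + 2) + cos(u**2)/3 + 2/(9*u**2 + 6)] = (270*k*u**5 + 360*k*u**3 + 120*k*u - 18*u**5*sin(u**2) - 24*u**3*sin(u**2) - 9*u**2 - 8*u*sin(u**2) - 12*u + 6)/(27*u**4 + 36*u**2 + 12) = f(u).

An antiderivative is F(u) = 5*k*u**2 + u/(3*u**2 + 2) + cos(u**2)/3 + 2/(9*u**2 + 6).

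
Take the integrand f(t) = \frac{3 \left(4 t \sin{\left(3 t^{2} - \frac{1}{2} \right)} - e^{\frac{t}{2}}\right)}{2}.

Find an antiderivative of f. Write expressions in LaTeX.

Check any antiderivative F(t) by computing F'(t) and comparing it with f(t).
Check: d/dt[- 3 e^{\frac{t}{2}} - \cos{\left(3 t^{2} - \frac{1}{2} \right)}] = 6 t \sin{\left(3 t^{2} - \frac{1}{2} \right)} - \frac{3 e^{\frac{t}{2}}}{2}, which equals f(t).

An antiderivative is F(t) = - 3 e^{\frac{t}{2}} - \cos{\left(3 t^{2} - \frac{1}{2} \right)}.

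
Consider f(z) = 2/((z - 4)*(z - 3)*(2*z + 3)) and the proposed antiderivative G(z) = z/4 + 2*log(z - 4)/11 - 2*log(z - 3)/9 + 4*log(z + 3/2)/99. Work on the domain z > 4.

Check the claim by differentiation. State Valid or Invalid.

d/dz[G] = (2*z**3 - 11*z**2 + 3*z + 44)/(8*z**3 - 44*z**2 + 12*z + 144)
d/dz[G] - f(z) = 1/4 != 0.

Invalid: d/dz[G] - f = 1/4, which is not 0.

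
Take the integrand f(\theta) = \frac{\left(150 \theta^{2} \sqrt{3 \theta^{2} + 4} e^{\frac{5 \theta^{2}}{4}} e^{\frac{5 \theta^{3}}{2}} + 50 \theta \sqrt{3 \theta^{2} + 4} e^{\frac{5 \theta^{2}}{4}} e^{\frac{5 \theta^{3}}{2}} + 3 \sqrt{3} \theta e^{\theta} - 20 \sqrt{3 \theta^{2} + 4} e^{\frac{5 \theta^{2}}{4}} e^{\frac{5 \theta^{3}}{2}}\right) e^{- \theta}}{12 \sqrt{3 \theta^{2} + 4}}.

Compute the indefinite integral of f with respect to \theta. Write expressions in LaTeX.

F(\theta) = \frac{\sqrt{\theta^{2} + \frac{4}{3}}}{4} + \frac{5 e^{\frac{5 \theta^{3}}{2} + \frac{5 \theta^{2}}{4} - \theta}}{3} + C

Any candidate F(\theta) must reproduce f(\theta) exactly when differentiated.
Check: d/d\theta[\frac{\sqrt{\theta^{2} + \frac{4}{3}}}{4} + \frac{5 e^{\frac{5 \theta^{3}}{2} + \frac{5 \theta^{2}}{4} - \theta}}{3}] = \frac{150 \theta^{2} \sqrt{3 \theta^{2} + 4} e^{- \theta} e^{\frac{5 \theta^{2}}{4}} e^{\frac{5 \theta^{3}}{2}} + 50 \theta \sqrt{3 \theta^{2} + 4} e^{- \theta} e^{\frac{5 \theta^{2}}{4}} e^{\frac{5 \theta^{3}}{2}} + 3 \sqrt{3} \theta - 20 \sqrt{3 \theta^{2} + 4} e^{- \theta} e^{\frac{5 \theta^{2}}{4}} e^{\frac{5 \theta^{3}}{2}}}{12 \sqrt{3 \theta^{2} + 4}}, which equals f(\theta).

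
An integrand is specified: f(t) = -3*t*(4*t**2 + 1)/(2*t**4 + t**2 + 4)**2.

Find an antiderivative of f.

An antiderivative is F(t) = 3/(2*(2*t**4 + t**2 + 4)).

The substitution u = 2*t**4 + t**2 + 4 works: f is exactly (dF/du)*(du/dt) for that inner function.
Check: d/dt[3/(2*(2*t**4 + t**2 + 4))] = (-12*t**3 - 3*t)/(4*t**8 + 4*t**6 + 17*t**4 + 8*t**2 + 16), which equals f(t).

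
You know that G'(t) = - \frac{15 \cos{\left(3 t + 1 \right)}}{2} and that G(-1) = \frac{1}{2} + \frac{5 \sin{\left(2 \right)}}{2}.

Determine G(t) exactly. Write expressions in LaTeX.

For G(t) to be correct, d/dt[G] must agree with the stated G'(t) identically.
A general antiderivative is - \frac{5 \sin{\left(3 t + 1 \right)}}{2} + C.
The condition gives C = \frac{1}{2} + \frac{5 \sin{\left(2 \right)}}{2} - (\frac{5 \sin{\left(2 \right)}}{2}) = \frac{1}{2}.
So G(t) = \frac{1 - 5 \sin{\left(3 t + 1 \right)}}{2}.
Check: d/dt[\frac{1 - 5 \sin{\left(3 t + 1 \right)}}{2}] = - \frac{15 \cos{\left(3 t + 1 \right)}}{2} = G'(t).

G(t) = \frac{1 - 5 \sin{\left(3 t + 1 \right)}}{2}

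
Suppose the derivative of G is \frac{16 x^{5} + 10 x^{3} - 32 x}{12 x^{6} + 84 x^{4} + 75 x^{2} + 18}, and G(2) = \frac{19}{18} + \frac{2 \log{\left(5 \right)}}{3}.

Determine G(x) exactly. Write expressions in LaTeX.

The proposed G(x) is checked by its d/dx: the result must match the given G'(x).
A general antiderivative is \frac{2 \log{\left(\frac{x^{2}}{2} + 3 \right)}}{3} + \frac{1}{4 x^{2} + 2} + C.
The condition gives C = \frac{19}{18} + \frac{2 \log{\left(5 \right)}}{3} - (\frac{1}{18} + \frac{2 \log{\left(5 \right)}}{3}) = 1.
So G(x) = \frac{12 x^{2} + 4 \left(2 x^{2} + 1\right) \log{\left(\frac{x^{2}}{2} + 3 \right)} + 9}{6 \left(2 x^{2} + 1\right)}.
Check: d/dx[\frac{12 x^{2} + 4 \left(2 x^{2} + 1\right) \log{\left(\frac{x^{2}}{2} + 3 \right)} + 9}{6 \left(2 x^{2} + 1\right)}] = \frac{16 x^{5} + 10 x^{3} - 32 x}{12 x^{6} + 84 x^{4} + 75 x^{2} + 18} = G'(x).

G(x) = \frac{12 x^{2} + 4 \left(2 x^{2} + 1\right) \log{\left(\frac{x^{2}}{2} + 3 \right)} + 9}{6 \left(2 x^{2} + 1\right)}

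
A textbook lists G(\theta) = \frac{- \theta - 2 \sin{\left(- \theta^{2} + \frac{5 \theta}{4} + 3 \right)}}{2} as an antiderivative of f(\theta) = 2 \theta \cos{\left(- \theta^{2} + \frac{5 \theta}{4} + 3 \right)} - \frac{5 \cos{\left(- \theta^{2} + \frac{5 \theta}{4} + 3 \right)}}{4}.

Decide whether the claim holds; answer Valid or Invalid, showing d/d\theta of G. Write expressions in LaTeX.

Invalid: d/d\theta[G] - f = - \frac{1}{2}, which is not 0.

d/d\theta[G] = 2 \theta \cos{\left(- \theta^{2} + \frac{5 \theta}{4} + 3 \right)} - \frac{5 \cos{\left(- \theta^{2} + \frac{5 \theta}{4} + 3 \right)}}{4} - \frac{1}{2}
d/d\theta[G] - f(\theta) = - \frac{1}{2} != 0.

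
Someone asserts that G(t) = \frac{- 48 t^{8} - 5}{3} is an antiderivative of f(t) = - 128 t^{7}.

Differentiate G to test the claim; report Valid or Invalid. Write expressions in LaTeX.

d/dt[G] = - 128 t^{7}
This equals f(t) exactly, so the claim holds.

Valid - the claim checks out under differentiation.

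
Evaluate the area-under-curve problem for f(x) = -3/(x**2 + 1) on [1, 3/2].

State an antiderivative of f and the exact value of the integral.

Recover f(x) by differentiating a candidate F(x); any mismatch rules it out.
F(x) = -3*atan(x) is an antiderivative of f.
Check: d/dx[-3*atan(x)] = -3/(x**2 + 1) = f(x).
F(3/2) = -3*atan(3/2); F(1) = -3*pi/4.
Integral = F(3/2) - F(1) = -3*atan(3/2) + 3*pi/4.

Antiderivative: F(x) = -3*atan(x); value = -3*atan(3/2) + 3*pi/4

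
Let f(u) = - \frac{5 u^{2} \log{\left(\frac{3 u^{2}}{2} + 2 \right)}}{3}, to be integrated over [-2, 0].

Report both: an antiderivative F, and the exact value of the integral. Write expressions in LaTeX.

Differentiate the proposed F(u) back; it has to land on f(u) exactly.
F(u) = - \frac{5 \left(9 u^{3} \log{\left(\frac{3 u^{2}}{2} + 2 \right)} - 6 u^{3} + 24 u - 16 \sqrt{3} \operatorname{atan}{\left(\frac{\sqrt{3} u}{2} \right)}\right)}{81} is an antiderivative of f.
Check: d/du[- \frac{5 \left(9 u^{3} \log{\left(\frac{3 u^{2}}{2} + 2 \right)} - 6 u^{3} + 24 u - 16 \sqrt{3} \operatorname{atan}{\left(\frac{\sqrt{3} u}{2} \right)}\right)}{81}] = - \frac{5 u^{2} \log{\left(\frac{3 u^{2}}{2} + 2 \right)}}{3} = f(u).
F(0) = 0; F(-2) = - \frac{80 \sqrt{3} \pi}{243} + \frac{40 \log{\left(8 \right)}}{9}.
Integral = F(0) - F(-2) = - \frac{40 \log{\left(8 \right)}}{9} + \frac{80 \sqrt{3} \pi}{243}.

Antiderivative: F(u) = - \frac{5 \left(9 u^{3} \log{\left(\frac{3 u^{2}}{2} + 2 \right)} - 6 u^{3} + 24 u - 16 \sqrt{3} \operatorname{atan}{\left(\frac{\sqrt{3} u}{2} \right)}\right)}{81}; value = - \frac{40 \log{\left(8 \right)}}{9} + \frac{80 \sqrt{3} \pi}{243}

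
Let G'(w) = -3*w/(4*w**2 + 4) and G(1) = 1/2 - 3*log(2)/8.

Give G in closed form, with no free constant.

The substitution u = w**2 + 1 works: G'(w) is exactly (dG/du)*(du/dw) for that inner function.
A general antiderivative is -3*log(w**2 + 1)/8 + C.
The condition gives C = 1/2 - 3*log(2)/8 - (-3*log(2)/8) = 1/2.
So G(w) = 1/2 - 3*log(w**2 + 1)/8.
Check: d/dw[1/2 - 3*log(w**2 + 1)/8] = -3*w/(4*w**2 + 4) = G'(w).

G(w) = 1/2 - 3*log(w**2 + 1)/8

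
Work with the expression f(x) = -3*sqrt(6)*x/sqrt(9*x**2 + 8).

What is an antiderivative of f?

f matches the chain-rule pattern g'(h)*h' with inner function h(x) = 3*x**2/2 + 4/3; substituting u = h(x) collapses the integral.
Check: d/dx[-sqrt(6)*sqrt(9*x**2 + 8)/3] = -3*sqrt(6)*x/sqrt(9*x**2 + 8) = f(x).

An antiderivative is F(x) = -sqrt(6)*sqrt(9*x**2 + 8)/3.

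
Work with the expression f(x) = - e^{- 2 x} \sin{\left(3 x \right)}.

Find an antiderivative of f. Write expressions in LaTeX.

A candidate is checked by its d/dx: the result must match f(x).
Check: d/dx[\frac{2 e^{- 2 x} \sin{\left(3 x \right)}}{13} + \frac{3 e^{- 2 x} \cos{\left(3 x \right)}}{13}] = - e^{- 2 x} \sin{\left(3 x \right)} = f(x).

An antiderivative is F(x) = \frac{2 e^{- 2 x} \sin{\left(3 x \right)}}{13} + \frac{3 e^{- 2 x} \cos{\left(3 x \right)}}{13}.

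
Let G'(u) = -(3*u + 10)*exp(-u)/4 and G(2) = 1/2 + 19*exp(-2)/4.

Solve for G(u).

G(u) = 3*u*exp(-u)/4 + 1/2 + 13*exp(-u)/4

G'(u) has the shape v'r + vr' for v = 3*u/4 + 13/4 and r = exp(-u) — it is the derivative of the product v*r.
A general antiderivative is (3*u + 13)*exp(-u)/4 + C.
The condition gives C = 1/2 + 19*exp(-2)/4 - (19*exp(-2)/4) = 1/2.
So G(u) = 3*u*exp(-u)/4 + 1/2 + 13*exp(-u)/4.
Check: d/du[3*u*exp(-u)/4 + 1/2 + 13*exp(-u)/4] = (-3*u - 10)*exp(-u)/4, which equals G'(u).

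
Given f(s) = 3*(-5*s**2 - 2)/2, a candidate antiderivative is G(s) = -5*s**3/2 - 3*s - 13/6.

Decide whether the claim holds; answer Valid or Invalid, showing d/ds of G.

d/ds[G] = -15*s**2/2 - 3
This equals f(s) exactly, so the claim holds.

Valid - differentiating G returns exactly f.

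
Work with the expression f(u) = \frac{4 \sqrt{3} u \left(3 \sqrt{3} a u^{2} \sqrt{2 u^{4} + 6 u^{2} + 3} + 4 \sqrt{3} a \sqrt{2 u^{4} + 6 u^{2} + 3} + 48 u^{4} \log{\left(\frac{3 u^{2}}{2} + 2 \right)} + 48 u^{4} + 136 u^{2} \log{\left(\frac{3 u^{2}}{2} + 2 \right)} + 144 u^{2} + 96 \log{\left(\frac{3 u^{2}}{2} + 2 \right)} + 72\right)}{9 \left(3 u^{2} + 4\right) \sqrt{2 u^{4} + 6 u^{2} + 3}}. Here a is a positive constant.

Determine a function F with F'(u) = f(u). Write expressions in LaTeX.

An antiderivative is F(u) = \frac{\sqrt{3} \left(2 \sqrt{3} a u^{2} + 16 \sqrt{2 u^{4} + 6 u^{2} + 3} \log{\left(\frac{3 u^{2}}{2} + 2 \right)}\right)}{9}.

Recover f(u) by differentiating a candidate F(u); any mismatch rules it out.
Check: d/du[\frac{\sqrt{3} \left(2 \sqrt{3} a u^{2} + 16 \sqrt{2 u^{4} + 6 u^{2} + 3} \log{\left(\frac{3 u^{2}}{2} + 2 \right)}\right)}{9}] = \frac{36 a u^{3} \sqrt{2 u^{4} + 6 u^{2} + 3} + 48 a u \sqrt{2 u^{4} + 6 u^{2} + 3} + 192 \sqrt{3} u^{5} \log{\left(\frac{3 u^{2}}{2} + 2 \right)} + 192 \sqrt{3} u^{5} + 544 \sqrt{3} u^{3} \log{\left(\frac{3 u^{2}}{2} + 2 \right)} + 576 \sqrt{3} u^{3} + 384 \sqrt{3} u \log{\left(\frac{3 u^{2}}{2} + 2 \right)} + 288 \sqrt{3} u}{27 u^{2} \sqrt{2 u^{4} + 6 u^{2} + 3} + 36 \sqrt{2 u^{4} + 6 u^{2} + 3}}, which equals f(u).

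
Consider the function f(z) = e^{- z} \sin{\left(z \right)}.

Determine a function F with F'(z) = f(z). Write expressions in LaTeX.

A first test for any F(z): its z-derivative must equal f(z) identically.
Check: d/dz[- \frac{e^{- z} \sin{\left(z \right)}}{2} - \frac{e^{- z} \cos{\left(z \right)}}{2}] = e^{- z} \sin{\left(z \right)} = f(z).

An antiderivative is F(z) = - \frac{e^{- z} \sin{\left(z \right)}}{2} - \frac{e^{- z} \cos{\left(z \right)}}{2}.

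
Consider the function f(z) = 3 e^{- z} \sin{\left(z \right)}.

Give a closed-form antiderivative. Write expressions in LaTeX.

An antiderivative is F(z) = \frac{\left(- 3 \sin{\left(z \right)} - 3 \cos{\left(z \right)}\right) e^{- z}}{2}.

Differentiate the proposed F(z) back; it has to land on f(z) exactly.
Check: d/dz[\frac{\left(- 3 \sin{\left(z \right)} - 3 \cos{\left(z \right)}\right) e^{- z}}{2}] = 3 e^{- z} \sin{\left(z \right)} = f(z).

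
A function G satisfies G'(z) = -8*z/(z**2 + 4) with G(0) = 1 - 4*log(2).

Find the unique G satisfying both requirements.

G(z) = 1 - 4*log(z**2/2 + 2)

G'(z) matches the chain-rule pattern g'(h)*h' with inner function h(z) = z**2/2 + 2; substituting u = h(z) collapses the integral.
A general antiderivative is -4*log(z**2/2 + 2) + C.
The condition gives C = 1 - 4*log(2) - (-4*log(2)) = 1.
So G(z) = 1 - 4*log(z**2/2 + 2).
Check: d/dz[1 - 4*log(z**2/2 + 2)] = -8*z/(z**2 + 4) = G'(z).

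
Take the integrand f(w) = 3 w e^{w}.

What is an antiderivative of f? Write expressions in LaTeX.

An antiderivative is F(w) = \left(3 w - 3\right) e^{w}.

f has the shape u'v + uv' for u = 3 w - 3 and v = e^{w} — it is the derivative of the product u*v.
Check: d/dw[\left(3 w - 3\right) e^{w}] = 3 w e^{w} = f(w).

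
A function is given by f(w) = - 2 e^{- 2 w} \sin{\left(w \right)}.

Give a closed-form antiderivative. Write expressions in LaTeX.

An antiderivative is F(w) = \frac{4 e^{- 2 w} \sin{\left(w \right)}}{5} + \frac{2 e^{- 2 w} \cos{\left(w \right)}}{5}.

A first test for any F(w): its w-derivative must equal f(w) identically.
Check: d/dw[\frac{4 e^{- 2 w} \sin{\left(w \right)}}{5} + \frac{2 e^{- 2 w} \cos{\left(w \right)}}{5}] = - 2 e^{- 2 w} \sin{\left(w \right)} = f(w).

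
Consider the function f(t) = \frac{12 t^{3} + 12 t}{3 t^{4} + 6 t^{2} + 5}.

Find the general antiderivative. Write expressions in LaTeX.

F(t) = \log{\left(t^{4} + 2 t^{2} + \frac{5}{3} \right)} + C

The substitution u = t^{4} + 2 t^{2} + \frac{5}{3} works: f is exactly (dF/du)*(du/dt) for that inner function.
Check: d/dt[\log{\left(t^{4} + 2 t^{2} + \frac{5}{3} \right)}] = \frac{12 t^{3} + 12 t}{3 t^{4} + 6 t^{2} + 5} = f(t).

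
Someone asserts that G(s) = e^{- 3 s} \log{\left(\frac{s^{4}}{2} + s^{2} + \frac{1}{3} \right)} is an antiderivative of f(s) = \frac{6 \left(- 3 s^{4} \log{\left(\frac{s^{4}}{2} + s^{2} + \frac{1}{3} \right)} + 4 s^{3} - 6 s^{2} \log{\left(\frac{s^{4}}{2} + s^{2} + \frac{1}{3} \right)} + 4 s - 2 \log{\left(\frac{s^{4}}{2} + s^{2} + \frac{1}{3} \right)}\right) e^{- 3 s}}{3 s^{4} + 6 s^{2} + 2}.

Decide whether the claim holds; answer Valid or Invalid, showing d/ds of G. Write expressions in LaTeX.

d/ds[G] = \frac{- 9 s^{4} \log{\left(\frac{s^{4}}{2} + s^{2} + \frac{1}{3} \right)} + 12 s^{3} - 18 s^{2} \log{\left(\frac{s^{4}}{2} + s^{2} + \frac{1}{3} \right)} + 12 s - 6 \log{\left(\frac{s^{4}}{2} + s^{2} + \frac{1}{3} \right)}}{3 s^{4} e^{3 s} + 6 s^{2} e^{3 s} + 2 e^{3 s}}
d/ds[G] - f(s) = \frac{9 s^{4} \log{\left(\frac{s^{4}}{2} + s^{2} + \frac{1}{3} \right)} - 12 s^{3} + 18 s^{2} \log{\left(\frac{s^{4}}{2} + s^{2} + \frac{1}{3} \right)} - 12 s + 6 \log{\left(\frac{s^{4}}{2} + s^{2} + \frac{1}{3} \right)}}{3 s^{4} e^{3 s} + 6 s^{2} e^{3 s} + 2 e^{3 s}} != 0.

Invalid: d/ds[G] - f = \frac{9 s^{4} \log{\left(\frac{s^{4}}{2} + s^{2} + \frac{1}{3} \right)} - 12 s^{3} + 18 s^{2} \log{\left(\frac{s^{4}}{2} + s^{2} + \frac{1}{3} \right)} - 12 s + 6 \log{\left(\frac{s^{4}}{2} + s^{2} + \frac{1}{3} \right)}}{3 s^{4} e^{3 s} + 6 s^{2} e^{3 s} + 2 e^{3 s}}, which is not 0.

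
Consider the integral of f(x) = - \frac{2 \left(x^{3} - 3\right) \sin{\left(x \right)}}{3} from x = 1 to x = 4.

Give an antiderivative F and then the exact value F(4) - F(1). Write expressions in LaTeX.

A first test for any F(x): its x-derivative must equal f(x) identically.
F(x) = \frac{2 x^{3} \cos{\left(x \right)}}{3} - 2 x^{2} \sin{\left(x \right)} - 4 x \cos{\left(x \right)} + 4 \sin{\left(x \right)} - 2 \cos{\left(x \right)} is an antiderivative of f.
Check: d/dx[\frac{2 x^{3} \cos{\left(x \right)}}{3} - 2 x^{2} \sin{\left(x \right)} - 4 x \cos{\left(x \right)} + 4 \sin{\left(x \right)} - 2 \cos{\left(x \right)}] = - \frac{2 x^{3} \sin{\left(x \right)}}{3} + 2 \sin{\left(x \right)}, which equals f(x).
F(4) = \frac{74 \cos{\left(4 \right)}}{3} - 28 \sin{\left(4 \right)}; F(1) = - \frac{16 \cos{\left(1 \right)}}{3} + 2 \sin{\left(1 \right)}.
Integral = F(4) - F(1) = \frac{74 \cos{\left(4 \right)}}{3} - 2 \sin{\left(1 \right)} + \frac{16 \cos{\left(1 \right)}}{3} - 28 \sin{\left(4 \right)}.

Antiderivative: F(x) = \frac{2 x^{3} \cos{\left(x \right)}}{3} - 2 x^{2} \sin{\left(x \right)} - 4 x \cos{\left(x \right)} + 4 \sin{\left(x \right)} - 2 \cos{\left(x \right)}; value = \frac{74 \cos{\left(4 \right)}}{3} - 2 \sin{\left(1 \right)} + \frac{16 \cos{\left(1 \right)}}{3} - 28 \sin{\left(4 \right)}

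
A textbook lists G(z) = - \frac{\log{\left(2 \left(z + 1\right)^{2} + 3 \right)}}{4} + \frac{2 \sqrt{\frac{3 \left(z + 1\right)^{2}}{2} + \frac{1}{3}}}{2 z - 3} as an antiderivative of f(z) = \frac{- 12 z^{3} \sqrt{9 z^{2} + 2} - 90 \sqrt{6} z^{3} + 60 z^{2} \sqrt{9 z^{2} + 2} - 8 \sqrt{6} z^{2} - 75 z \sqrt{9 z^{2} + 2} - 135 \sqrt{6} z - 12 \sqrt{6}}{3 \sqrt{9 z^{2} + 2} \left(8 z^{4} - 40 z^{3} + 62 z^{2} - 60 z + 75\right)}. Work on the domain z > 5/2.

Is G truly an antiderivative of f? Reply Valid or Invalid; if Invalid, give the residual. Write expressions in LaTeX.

Invalid: d/dz[G] - f = \frac{- 720 \sqrt{6} z^{7} \sqrt{9 z^{2} + 2} + 720 \sqrt{6} z^{7} \sqrt{9 z^{2} + 18 z + 11} + 96 z^{6} \sqrt{9 z^{2} + 2} \sqrt{9 z^{2} + 18 z + 11} + 1376 \sqrt{6} z^{6} \sqrt{9 z^{2} + 2} - 656 \sqrt{6} z^{6} \sqrt{9 z^{2} + 18 z + 11} - 672 z^{5} \sqrt{9 z^{2} + 2} \sqrt{9 z^{2} + 18 z + 11} + 2172 \sqrt{6} z^{5} \sqrt{9 z^{2} + 2} + 116 \sqrt{6} z^{5} \sqrt{9 z^{2} + 18 z + 11} + 1344 z^{4} \sqrt{9 z^{2} + 2} \sqrt{9 z^{2} + 18 z + 11} + 3044 \sqrt{6} z^{4} \sqrt{9 z^{2} + 2} - 3224 \sqrt{6} z^{4} \sqrt{9 z^{2} + 18 z + 11} + 528 z^{3} \sqrt{9 z^{2} + 2} \sqrt{9 z^{2} + 18 z + 11} - 6372 \sqrt{6} z^{3} \sqrt{9 z^{2} + 2} + 2412 \sqrt{6} z^{3} \sqrt{9 z^{2} + 18 z + 11} - 4914 z^{2} \sqrt{9 z^{2} + 2} \sqrt{9 z^{2} + 18 z + 11} - 10780 \sqrt{6} z^{2} \sqrt{9 z^{2} + 2} - 3000 \sqrt{6} z^{2} \sqrt{9 z^{2} + 18 z + 11} + 5670 z \sqrt{9 z^{2} + 2} \sqrt{9 z^{2} + 18 z + 11} - 16875 \sqrt{6} z \sqrt{9 z^{2} + 2} + 5787 \sqrt{6} z \sqrt{9 z^{2} + 18 z + 11} - 2025 \sqrt{9 z^{2} + 2} \sqrt{9 z^{2} + 18 z + 11} - 18375 \sqrt{6} \sqrt{9 z^{2} + 2} + 540 \sqrt{6} \sqrt{9 z^{2} + 18 z + 11}}{192 z^{8} \sqrt{9 z^{2} + 2} \sqrt{9 z^{2} + 18 z + 11} - 1152 z^{7} \sqrt{9 z^{2} + 2} \sqrt{9 z^{2} + 18 z + 11} + 2208 z^{6} \sqrt{9 z^{2} + 2} \sqrt{9 z^{2} + 18 z + 11} - 2304 z^{5} \sqrt{9 z^{2} + 2} \sqrt{9 z^{2} + 18 z + 11} + 5340 z^{4} \sqrt{9 z^{2} + 2} \sqrt{9 z^{2} + 18 z + 11} - 9864 z^{3} \sqrt{9 z^{2} + 2} \sqrt{9 z^{2} + 18 z + 11} + 10440 z^{2} \sqrt{9 z^{2} + 2} \sqrt{9 z^{2} + 18 z + 11} - 13500 z \sqrt{9 z^{2} + 2} \sqrt{9 z^{2} + 18 z + 11} + 10125 \sqrt{9 z^{2} + 2} \sqrt{9 z^{2} + 18 z + 11}}, which is not 0.

d/dz[G] = \frac{- 12 z^{3} \sqrt{9 z^{2} + 18 z + 11} - 90 \sqrt{6} z^{3} + 24 z^{2} \sqrt{9 z^{2} + 18 z + 11} - 278 \sqrt{6} z^{2} + 9 z \sqrt{9 z^{2} + 18 z + 11} - 421 \sqrt{6} z - 27 \sqrt{9 z^{2} + 18 z + 11} - 245 \sqrt{6}}{24 z^{4} \sqrt{9 z^{2} + 18 z + 11} - 24 z^{3} \sqrt{9 z^{2} + 18 z + 11} - 30 z^{2} \sqrt{9 z^{2} + 18 z + 11} - 72 z \sqrt{9 z^{2} + 18 z + 11} + 135 \sqrt{9 z^{2} + 18 z + 11}}
d/dz[G] - f(z) = \frac{- 720 \sqrt{6} z^{7} \sqrt{9 z^{2} + 2} + 720 \sqrt{6} z^{7} \sqrt{9 z^{2} + 18 z + 11} + 96 z^{6} \sqrt{9 z^{2} + 2} \sqrt{9 z^{2} + 18 z + 11} + 1376 \sqrt{6} z^{6} \sqrt{9 z^{2} + 2} - 656 \sqrt{6} z^{6} \sqrt{9 z^{2} + 18 z + 11} - 672 z^{5} \sqrt{9 z^{2} + 2} \sqrt{9 z^{2} + 18 z + 11} + 2172 \sqrt{6} z^{5} \sqrt{9 z^{2} + 2} + 116 \sqrt{6} z^{5} \sqrt{9 z^{2} + 18 z + 11} + 1344 z^{4} \sqrt{9 z^{2} + 2} \sqrt{9 z^{2} + 18 z + 11} + 3044 \sqrt{6} z^{4} \sqrt{9 z^{2} + 2} - 3224 \sqrt{6} z^{4} \sqrt{9 z^{2} + 18 z + 11} + 528 z^{3} \sqrt{9 z^{2} + 2} \sqrt{9 z^{2} + 18 z + 11} - 6372 \sqrt{6} z^{3} \sqrt{9 z^{2} + 2} + 2412 \sqrt{6} z^{3} \sqrt{9 z^{2} + 18 z + 11} - 4914 z^{2} \sqrt{9 z^{2} + 2} \sqrt{9 z^{2} + 18 z + 11} - 10780 \sqrt{6} z^{2} \sqrt{9 z^{2} + 2} - 3000 \sqrt{6} z^{2} \sqrt{9 z^{2} + 18 z + 11} + 5670 z \sqrt{9 z^{2} + 2} \sqrt{9 z^{2} + 18 z + 11} - 16875 \sqrt{6} z \sqrt{9 z^{2} + 2} + 5787 \sqrt{6} z \sqrt{9 z^{2} + 18 z + 11} - 2025 \sqrt{9 z^{2} + 2} \sqrt{9 z^{2} + 18 z + 11} - 18375 \sqrt{6} \sqrt{9 z^{2} + 2} + 540 \sqrt{6} \sqrt{9 z^{2} + 18 z + 11}}{192 z^{8} \sqrt{9 z^{2} + 2} \sqrt{9 z^{2} + 18 z + 11} - 1152 z^{7} \sqrt{9 z^{2} + 2} \sqrt{9 z^{2} + 18 z + 11} + 2208 z^{6} \sqrt{9 z^{2} + 2} \sqrt{9 z^{2} + 18 z + 11} - 2304 z^{5} \sqrt{9 z^{2} + 2} \sqrt{9 z^{2} + 18 z + 11} + 5340 z^{4} \sqrt{9 z^{2} + 2} \sqrt{9 z^{2} + 18 z + 11} - 9864 z^{3} \sqrt{9 z^{2} + 2} \sqrt{9 z^{2} + 18 z + 11} + 10440 z^{2} \sqrt{9 z^{2} + 2} \sqrt{9 z^{2} + 18 z + 11} - 13500 z \sqrt{9 z^{2} + 2} \sqrt{9 z^{2} + 18 z + 11} + 10125 \sqrt{9 z^{2} + 2} \sqrt{9 z^{2} + 18 z + 11}} != 0.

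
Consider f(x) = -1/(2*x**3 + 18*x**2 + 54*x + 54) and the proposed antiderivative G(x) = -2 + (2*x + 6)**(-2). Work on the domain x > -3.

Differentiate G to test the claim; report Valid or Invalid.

Valid. The derivative of G reproduces f.

d/dx[G] = -1/(2*x**3 + 18*x**2 + 54*x + 54)
This equals f(x) exactly, so the claim holds.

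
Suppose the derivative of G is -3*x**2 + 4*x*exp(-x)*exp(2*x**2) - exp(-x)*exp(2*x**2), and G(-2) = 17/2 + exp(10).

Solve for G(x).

G(x) = -x**3 + exp(2*x**2 - x) + 1/2

Integrate term by term and add the pieces.
A general antiderivative is -x**3 + exp(2*x**2 - x) + C.
The condition gives C = 17/2 + exp(10) - (8 + exp(10)) = 1/2.
So G(x) = -x**3 + exp(2*x**2 - x) + 1/2.
Check: d/dx[-x**3 + exp(2*x**2 - x) + 1/2] = -3*x**2 + 4*x*exp(-x)*exp(2*x**2) - exp(-x)*exp(2*x**2) = G'(x).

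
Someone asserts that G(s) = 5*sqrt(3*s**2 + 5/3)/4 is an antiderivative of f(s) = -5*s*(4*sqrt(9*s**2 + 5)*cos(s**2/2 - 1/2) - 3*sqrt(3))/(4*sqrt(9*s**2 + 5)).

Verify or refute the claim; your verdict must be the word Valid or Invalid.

d/ds[G] = 15*sqrt(3)*s/(4*sqrt(9*s**2 + 5))
d/ds[G] - f(s) = 5*s*cos(s**2/2 - 1/2) != 0.

Invalid: d/ds[G] - f = 5*s*cos(s**2/2 - 1/2), which is not 0.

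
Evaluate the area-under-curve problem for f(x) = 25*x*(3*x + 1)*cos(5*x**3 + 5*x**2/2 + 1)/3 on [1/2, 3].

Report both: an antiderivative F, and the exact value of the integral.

The substitution u = 5*x**3 + 5*x**2/2 + 1 works: f is exactly (dF/du)*(du/dx) for that inner function.
F(x) = 5*sin(5*x**3 + 5*x**2/2 + 1)/3 is an antiderivative of f.
Check: d/dx[5*sin(5*x**3 + 5*x**2/2 + 1)/3] = 25*x**2*cos(5*x**3 + 5*x**2/2 + 1) + 25*x*cos(5*x**3 + 5*x**2/2 + 1)/3, which equals f(x).
F(3) = 5*sin(317/2)/3; F(1/2) = 5*sin(9/4)/3.
Integral = F(3) - F(1/2) = -5*sin(9/4)/3 + 5*sin(317/2)/3.

Antiderivative: F(x) = 5*sin(5*x**3 + 5*x**2/2 + 1)/3; value = -5*sin(9/4)/3 + 5*sin(317/2)/3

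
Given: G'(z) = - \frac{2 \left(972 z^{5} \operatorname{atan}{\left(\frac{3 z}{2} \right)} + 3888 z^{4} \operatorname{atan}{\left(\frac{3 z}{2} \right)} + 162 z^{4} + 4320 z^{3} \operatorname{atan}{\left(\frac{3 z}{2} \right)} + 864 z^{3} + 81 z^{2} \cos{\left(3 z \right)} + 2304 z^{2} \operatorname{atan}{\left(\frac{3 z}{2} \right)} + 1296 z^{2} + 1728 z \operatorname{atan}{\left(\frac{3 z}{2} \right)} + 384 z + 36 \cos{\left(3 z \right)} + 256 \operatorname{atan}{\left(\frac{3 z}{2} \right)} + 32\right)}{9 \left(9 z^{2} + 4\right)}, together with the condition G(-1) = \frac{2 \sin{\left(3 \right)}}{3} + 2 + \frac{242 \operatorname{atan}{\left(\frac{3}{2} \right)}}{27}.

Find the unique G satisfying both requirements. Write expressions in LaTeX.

Recover the given G'(z) by differentiating a candidate G(z); any mismatch rules it out.
A general antiderivative is - \frac{8 \left(\frac{3 z^{2}}{2} + 4 z + \frac{2}{3}\right)^{2} \operatorname{atan}{\left(\frac{3 z}{2} \right)}}{3} - \frac{2 \sin{\left(3 z \right)}}{3} + C.
The condition gives C = \frac{2 \sin{\left(3 \right)}}{3} + 2 + \frac{242 \operatorname{atan}{\left(\frac{3}{2} \right)}}{27} - (\frac{2 \sin{\left(3 \right)}}{3} + \frac{242 \operatorname{atan}{\left(\frac{3}{2} \right)}}{27}) = 2.
So G(z) = - \frac{2 \left(81 z^{4} \operatorname{atan}{\left(\frac{3 z}{2} \right)} + 432 z^{3} \operatorname{atan}{\left(\frac{3 z}{2} \right)} + 648 z^{2} \operatorname{atan}{\left(\frac{3 z}{2} \right)} + 192 z \operatorname{atan}{\left(\frac{3 z}{2} \right)} + 9 \sin{\left(3 z \right)} + 16 \operatorname{atan}{\left(\frac{3 z}{2} \right)} - 27\right)}{27}.
Check: d/dz[- \frac{2 \left(81 z^{4} \operatorname{atan}{\left(\frac{3 z}{2} \right)} + 432 z^{3} \operatorname{atan}{\left(\frac{3 z}{2} \right)} + 648 z^{2} \operatorname{atan}{\left(\frac{3 z}{2} \right)} + 192 z \operatorname{atan}{\left(\frac{3 z}{2} \right)} + 9 \sin{\left(3 z \right)} + 16 \operatorname{atan}{\left(\frac{3 z}{2} \right)} - 27\right)}{27}] = \frac{- 1944 z^{5} \operatorname{atan}{\left(\frac{3 z}{2} \right)} - 7776 z^{4} \operatorname{atan}{\left(\frac{3 z}{2} \right)} - 324 z^{4} - 8640 z^{3} \operatorname{atan}{\left(\frac{3 z}{2} \right)} - 1728 z^{3} - 162 z^{2} \cos{\left(3 z \right)} - 4608 z^{2} \operatorname{atan}{\left(\frac{3 z}{2} \right)} - 2592 z^{2} - 3456 z \operatorname{atan}{\left(\frac{3 z}{2} \right)} - 768 z - 72 \cos{\left(3 z \right)} - 512 \operatorname{atan}{\left(\frac{3 z}{2} \right)} - 64}{81 z^{2} + 36}, which equals G'(z).

G(z) = - \frac{2 \left(81 z^{4} \operatorname{atan}{\left(\frac{3 z}{2} \right)} + 432 z^{3} \operatorname{atan}{\left(\frac{3 z}{2} \right)} + 648 z^{2} \operatorname{atan}{\left(\frac{3 z}{2} \right)} + 192 z \operatorname{atan}{\left(\frac{3 z}{2} \right)} + 9 \sin{\left(3 z \right)} + 16 \operatorname{atan}{\left(\frac{3 z}{2} \right)} - 27\right)}{27}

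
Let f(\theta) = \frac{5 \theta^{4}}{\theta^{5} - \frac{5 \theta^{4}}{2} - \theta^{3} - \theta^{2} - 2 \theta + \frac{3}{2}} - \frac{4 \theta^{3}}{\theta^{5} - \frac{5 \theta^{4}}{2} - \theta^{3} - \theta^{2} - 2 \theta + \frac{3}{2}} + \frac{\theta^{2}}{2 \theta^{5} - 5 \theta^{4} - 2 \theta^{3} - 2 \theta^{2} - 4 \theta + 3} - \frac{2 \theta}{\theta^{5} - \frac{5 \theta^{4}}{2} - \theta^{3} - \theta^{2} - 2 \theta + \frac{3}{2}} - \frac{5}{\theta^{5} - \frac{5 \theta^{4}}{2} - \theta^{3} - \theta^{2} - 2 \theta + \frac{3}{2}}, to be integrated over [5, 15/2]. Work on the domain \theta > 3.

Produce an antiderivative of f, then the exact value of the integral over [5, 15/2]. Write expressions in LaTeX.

The denominator factors as \left(\theta - 3\right) \left(\theta + 1\right) \left(2 \theta - 1\right) \left(\theta^{2} + 1\right); partial fractions split f into directly integrable pieces: \frac{13 \theta - 16}{50 \left(\theta^{2} + 1\right)} + \frac{194}{75 \left(2 \theta - 1\right)} + \frac{13}{24 \left(\theta + 1\right)} + \frac{581}{200 \left(\theta - 3\right)}.
F(\theta) = - \frac{- 1743 \log{\left(\theta - 3 \right)} - 776 \log{\left(\theta - \frac{1}{2} \right)} - 325 \log{\left(\theta + 1 \right)} - 78 \log{\left(\theta^{2} + 1 \right)} + 192 \operatorname{atan}{\left(\theta \right)}}{600} is an antiderivative of f.
Check: d/d\theta[- \frac{- 1743 \log{\left(\theta - 3 \right)} - 776 \log{\left(\theta - \frac{1}{2} \right)} - 325 \log{\left(\theta + 1 \right)} - 78 \log{\left(\theta^{2} + 1 \right)} + 192 \operatorname{atan}{\left(\theta \right)}}{600}] = \frac{10 \theta^{4} - 8 \theta^{3} + \theta^{2} - 4 \theta - 10}{2 \theta^{5} - 5 \theta^{4} - 2 \theta^{3} - 2 \theta^{2} - 4 \theta + 3}, which equals f(\theta).
F(15/2) = - \frac{8 \operatorname{atan}{\left(\frac{15}{2} \right)}}{25} + \frac{13 \log{\left(\frac{229}{4} \right)}}{100} + \frac{13 \log{\left(\frac{17}{2} \right)}}{24} + \frac{97 \log{\left(7 \right)}}{75} + \frac{581 \log{\left(\frac{9}{2} \right)}}{200}; F(5) = - \frac{8 \operatorname{atan}{\left(5 \right)}}{25} + \frac{13 \log{\left(26 \right)}}{100} + \frac{13 \log{\left(6 \right)}}{24} + \frac{97 \log{\left(\frac{9}{2} \right)}}{75} + \frac{581 \log{\left(2 \right)}}{200}.
Integral = F(15/2) - F(5) = - \frac{581 \log{\left(2 \right)}}{200} - \frac{13 \log{\left(6 \right)}}{24} - \frac{8 \operatorname{atan}{\left(\frac{15}{2} \right)}}{25} - \frac{13 \log{\left(26 \right)}}{100} + \frac{8 \operatorname{atan}{\left(5 \right)}}{25} + \frac{13 \log{\left(\frac{229}{4} \right)}}{100} + \frac{13 \log{\left(\frac{17}{2} \right)}}{24} + \frac{967 \log{\left(\frac{9}{2} \right)}}{600} + \frac{97 \log{\left(7 \right)}}{75}.

Antiderivative: F(\theta) = - \frac{- 1743 \log{\left(\theta - 3 \right)} - 776 \log{\left(\theta - \frac{1}{2} \right)} - 325 \log{\left(\theta + 1 \right)} - 78 \log{\left(\theta^{2} + 1 \right)} + 192 \operatorname{atan}{\left(\theta \right)}}{600}; value = - \frac{581 \log{\left(2 \right)}}{200} - \frac{13 \log{\left(6 \right)}}{24} - \frac{8 \operatorname{atan}{\left(\frac{15}{2} \right)}}{25} - \frac{13 \log{\left(26 \right)}}{100} + \frac{8 \operatorname{atan}{\left(5 \right)}}{25} + \frac{13 \log{\left(\frac{229}{4} \right)}}{100} + \frac{13 \log{\left(\frac{17}{2} \right)}}{24} + \frac{967 \log{\left(\frac{9}{2} \right)}}{600} + \frac{97 \log{\left(7 \right)}}{75}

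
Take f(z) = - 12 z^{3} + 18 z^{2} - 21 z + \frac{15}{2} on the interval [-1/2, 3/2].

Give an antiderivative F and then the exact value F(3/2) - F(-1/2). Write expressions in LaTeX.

The substitution u = z^{2} - z + \frac{5}{4} works: f is exactly (dF/du)*(du/dz) for that inner function.
F(z) = - \frac{3 \left(4 z^{2} - 4 z + 5\right)^{2}}{16} is an antiderivative of f.
Check: d/dz[- \frac{3 \left(4 z^{2} - 4 z + 5\right)^{2}}{16}] = - 12 z^{3} + 18 z^{2} - 21 z + \frac{15}{2} = f(z).
F(3/2) = -12; F(-1/2) = -12.
Integral = F(3/2) - F(-1/2) = 0.

Antiderivative: F(z) = - \frac{3 \left(4 z^{2} - 4 z + 5\right)^{2}}{16}; value = 0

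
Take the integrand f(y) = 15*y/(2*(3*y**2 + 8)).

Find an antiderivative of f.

An antiderivative is F(y) = 5*log(y**2/2 + 4/3)/4.

f matches the chain-rule pattern g'(h)*h' with inner function h(y) = y**2/2 + 4/3; substituting u = h(y) collapses the integral.
Check: d/dy[5*log(y**2/2 + 4/3)/4] = 15*y/(6*y**2 + 16), which equals f(y).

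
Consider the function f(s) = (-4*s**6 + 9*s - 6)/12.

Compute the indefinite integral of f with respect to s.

F(s) = -s**7/21 + 3*s**2/8 - s/2 + C

A candidate is checked by its d/ds: the result must match f(s).
Check: d/ds[-s**7/21 + 3*s**2/8 - s/2] = -s**6/3 + 3*s/4 - 1/2, which equals f(s).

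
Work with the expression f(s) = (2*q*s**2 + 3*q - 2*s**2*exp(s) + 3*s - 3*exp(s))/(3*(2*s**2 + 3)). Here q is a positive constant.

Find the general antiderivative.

Whatever form F(s) takes, F'(s) = f(s) is non-negotiable.
Check: d/ds[q*s/3 - exp(s)/3 + log(4*s**2 + 6)/4] = (2*q*s**2 + 3*q - 2*s**2*exp(s) + 3*s - 3*exp(s))/(6*s**2 + 9), which equals f(s).

F(s) = q*s/3 - exp(s)/3 + log(4*s**2 + 6)/4 + C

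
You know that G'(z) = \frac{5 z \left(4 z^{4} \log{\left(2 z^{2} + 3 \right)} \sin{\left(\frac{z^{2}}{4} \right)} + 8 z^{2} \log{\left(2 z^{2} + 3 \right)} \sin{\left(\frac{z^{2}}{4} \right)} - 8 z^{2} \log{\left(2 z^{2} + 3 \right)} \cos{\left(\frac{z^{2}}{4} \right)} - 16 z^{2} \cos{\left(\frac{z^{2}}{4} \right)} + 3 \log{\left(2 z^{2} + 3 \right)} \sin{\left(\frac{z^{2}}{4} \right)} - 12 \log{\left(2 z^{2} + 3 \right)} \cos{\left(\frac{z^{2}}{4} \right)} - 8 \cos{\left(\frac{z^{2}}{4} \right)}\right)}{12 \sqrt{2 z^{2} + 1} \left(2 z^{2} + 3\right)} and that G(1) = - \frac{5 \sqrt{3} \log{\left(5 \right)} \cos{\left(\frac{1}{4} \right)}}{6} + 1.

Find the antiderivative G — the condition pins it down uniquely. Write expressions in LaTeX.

G(z) = \frac{- 5 \sqrt{2 z^{2} + 1} \log{\left(2 z^{2} + 3 \right)} \cos{\left(\frac{z^{2}}{4} \right)} + 6}{6}

Any candidate G(z) must reproduce the stated G'(z) exactly.
A general antiderivative is - \frac{5 \sqrt{2 z^{2} + 1} \log{\left(2 z^{2} + 3 \right)} \cos{\left(\frac{z^{2}}{4} \right)}}{6} + C.
The condition gives C = - \frac{5 \sqrt{3} \log{\left(5 \right)} \cos{\left(\frac{1}{4} \right)}}{6} + 1 - (- \frac{5 \sqrt{3} \log{\left(5 \right)} \cos{\left(\frac{1}{4} \right)}}{6}) = 1.
So G(z) = \frac{- 5 \sqrt{2 z^{2} + 1} \log{\left(2 z^{2} + 3 \right)} \cos{\left(\frac{z^{2}}{4} \right)} + 6}{6}.
Check: d/dz[\frac{- 5 \sqrt{2 z^{2} + 1} \log{\left(2 z^{2} + 3 \right)} \cos{\left(\frac{z^{2}}{4} \right)} + 6}{6}] = \frac{20 z^{5} \log{\left(2 z^{2} + 3 \right)} \sin{\left(\frac{z^{2}}{4} \right)} + 40 z^{3} \log{\left(2 z^{2} + 3 \right)} \sin{\left(\frac{z^{2}}{4} \right)} - 40 z^{3} \log{\left(2 z^{2} + 3 \right)} \cos{\left(\frac{z^{2}}{4} \right)} - 80 z^{3} \cos{\left(\frac{z^{2}}{4} \right)} + 15 z \log{\left(2 z^{2} + 3 \right)} \sin{\left(\frac{z^{2}}{4} \right)} - 60 z \log{\left(2 z^{2} + 3 \right)} \cos{\left(\frac{z^{2}}{4} \right)} - 40 z \cos{\left(\frac{z^{2}}{4} \right)}}{24 z^{2} \sqrt{2 z^{2} + 1} + 36 \sqrt{2 z^{2} + 1}}, which equals G'(z).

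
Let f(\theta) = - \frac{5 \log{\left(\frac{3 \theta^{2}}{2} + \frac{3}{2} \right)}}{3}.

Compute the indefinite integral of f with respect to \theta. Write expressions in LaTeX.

F(\theta) = - \frac{5 \left(\theta \log{\left(\frac{3 \theta^{2}}{2} + \frac{3}{2} \right)} - 2 \theta + 2 \operatorname{atan}{\left(\theta \right)}\right)}{3} + C

Since d/d\theta undoes antidifferentiation here, F'(\theta) = f(\theta) is required of F(\theta).
Check: d/d\theta[- \frac{5 \left(\theta \log{\left(\frac{3 \theta^{2}}{2} + \frac{3}{2} \right)} - 2 \theta + 2 \operatorname{atan}{\left(\theta \right)}\right)}{3}] = - \frac{5 \log{\left(\theta^{2} + 1 \right)}}{3} - \frac{5 \log{\left(3 \right)}}{3} + \frac{5 \log{\left(2 \right)}}{3}, which equals f(\theta).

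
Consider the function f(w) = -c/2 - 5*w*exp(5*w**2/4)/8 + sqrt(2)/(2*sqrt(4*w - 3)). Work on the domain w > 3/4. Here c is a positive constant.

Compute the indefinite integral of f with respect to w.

Integrate term by term and add the pieces.
Check: d/dw[-(2*c*w - sqrt(2)*sqrt(4*w - 3) + exp(5*w**2/4))/4] = (-4*c*sqrt(4*w - 3) - 5*w*sqrt(4*w - 3)*exp(5*w**2/4) + 4*sqrt(2))/(8*sqrt(4*w - 3)), which equals f(w).

F(w) = -(2*c*w - sqrt(2)*sqrt(4*w - 3) + exp(5*w**2/4))/4 + C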